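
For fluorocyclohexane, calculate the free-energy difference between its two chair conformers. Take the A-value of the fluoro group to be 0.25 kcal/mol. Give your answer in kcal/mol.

A monosubstituted cyclohexane has one chair with the fluoro group axial (E = A = 0.25 kcal/mol) and one with it equatorial (E = 0).
ΔE = 0.25 − 0 = 0.25 kcal/mol.

0.25 kcal/mol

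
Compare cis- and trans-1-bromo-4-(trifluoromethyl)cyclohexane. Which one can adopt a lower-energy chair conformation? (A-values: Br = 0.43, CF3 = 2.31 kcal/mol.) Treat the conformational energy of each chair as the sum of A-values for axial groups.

trans

At 1,4 positions (parity opposite): cis → (a,e or e,a); trans → (e,e or a,a).
Best chair for cis: E = 0.43 kcal/mol; best chair for trans: E = 0.00 kcal/mol.
The trans isomer is lower by 0.43 kcal/mol.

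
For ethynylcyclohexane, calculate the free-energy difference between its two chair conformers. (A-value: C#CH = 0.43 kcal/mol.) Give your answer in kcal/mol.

0.43 kcal/mol

A monosubstituted cyclohexane has one chair with the ethynyl group axial (E = A = 0.43 kcal/mol) and one with it equatorial (E = 0).
ΔE = 0.43 − 0 = 0.43 kcal/mol.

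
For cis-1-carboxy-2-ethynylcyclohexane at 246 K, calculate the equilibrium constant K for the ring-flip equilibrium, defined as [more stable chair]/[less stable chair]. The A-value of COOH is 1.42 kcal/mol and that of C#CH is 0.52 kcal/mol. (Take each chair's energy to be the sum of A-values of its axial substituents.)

C1 and C2 have opposite parity, so for the cis isomer the two substituents are one axial and one equatorial in each chair.
Chair I (carboxyl axial, ethynyl equatorial): E = 1.42 kcal/mol; chair II (carboxyl equatorial, ethynyl axial): E = 0.52 kcal/mol.
ΔG = 0.90 kcal/mol between the two chairs.
K = exp(ΔG/RT) with R = 1.987×10⁻³ kcal mol⁻¹ K⁻¹ and T = 246 K gives K ≈ 6.3.

K ≈ 6.30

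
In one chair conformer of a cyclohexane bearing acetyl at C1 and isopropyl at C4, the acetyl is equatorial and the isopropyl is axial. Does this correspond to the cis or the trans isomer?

C1 and C4 have opposite parity, so their axial bonds point in opposite directions.
With opposite-parity carbons, two substituents on the same face are one axial and one equatorial; opposite faces give both axial or both equatorial.
Here the groups are equatorial/axial → same face → cis.

cis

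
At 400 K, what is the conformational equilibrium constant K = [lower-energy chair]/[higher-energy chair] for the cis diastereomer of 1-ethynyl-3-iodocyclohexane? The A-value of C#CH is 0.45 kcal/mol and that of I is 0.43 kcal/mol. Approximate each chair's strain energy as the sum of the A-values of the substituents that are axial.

C1 and C3 have the same parity, so for the cis isomer the two substituents are e,e in one chair and a,a in the other.
Chair I (ethynyl axial, iodo axial): E = 0.88 kcal/mol; chair II (ethynyl equatorial, iodo equatorial): E = 0.00 kcal/mol.
ΔG = 0.88 kcal/mol between the two chairs.
K = exp(ΔG/RT) with R = 1.987×10⁻³ kcal mol⁻¹ K⁻¹ and T = 400 K gives K ≈ 3.03.

K ≈ 3.03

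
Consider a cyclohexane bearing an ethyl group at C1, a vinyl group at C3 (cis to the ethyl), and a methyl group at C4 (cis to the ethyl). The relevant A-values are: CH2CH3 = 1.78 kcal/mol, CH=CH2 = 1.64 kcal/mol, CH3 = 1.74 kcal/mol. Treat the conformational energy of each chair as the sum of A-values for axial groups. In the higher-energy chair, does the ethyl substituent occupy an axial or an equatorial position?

Chair I (ethyl axial, vinyl axial, methyl equatorial): E = 3.42 kcal/mol.
Chair II (ethyl equatorial, vinyl equatorial, methyl axial): E = 1.74 kcal/mol.
Chair I is the less stable (higher-energy) conformer, and in that chair the ethyl group is axial.

axial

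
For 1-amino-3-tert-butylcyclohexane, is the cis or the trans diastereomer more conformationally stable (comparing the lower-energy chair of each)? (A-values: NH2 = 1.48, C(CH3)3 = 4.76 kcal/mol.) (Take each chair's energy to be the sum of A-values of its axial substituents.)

cis

At 1,3 positions (parity same): cis → (e,e or a,a); trans → (a,e or e,a).
Best chair for cis: E = 0.00 kcal/mol; best chair for trans: E = 1.48 kcal/mol.
The cis isomer is lower by 1.48 kcal/mol.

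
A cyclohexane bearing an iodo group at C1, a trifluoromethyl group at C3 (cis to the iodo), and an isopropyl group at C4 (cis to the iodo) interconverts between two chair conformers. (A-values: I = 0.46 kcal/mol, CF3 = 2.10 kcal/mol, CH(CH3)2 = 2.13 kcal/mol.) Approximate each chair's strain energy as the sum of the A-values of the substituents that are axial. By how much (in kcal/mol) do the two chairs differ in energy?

0.43 kcal/mol

Chair I (iodo axial, trifluoromethyl axial, isopropyl equatorial): E = 2.56 kcal/mol.
Chair II (iodo equatorial, trifluoromethyl equatorial, isopropyl axial): E = 2.13 kcal/mol.
ΔE = 2.56 − 2.13 = 0.43 kcal/mol; chair II is more stable.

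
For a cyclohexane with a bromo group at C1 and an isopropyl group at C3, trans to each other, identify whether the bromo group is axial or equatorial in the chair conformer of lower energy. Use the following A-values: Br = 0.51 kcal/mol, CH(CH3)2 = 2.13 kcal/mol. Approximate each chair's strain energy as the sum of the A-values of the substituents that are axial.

axial

C1 and C3 have the same parity, so for the trans isomer the two substituents are one axial and one equatorial in each chair.
Chair I (bromo axial, isopropyl equatorial): E = 0.51 kcal/mol.
Chair II (bromo equatorial, isopropyl axial): E = 2.13 kcal/mol.
Chair I is the more stable (lower-energy) conformer, and in that chair the bromo group is axial.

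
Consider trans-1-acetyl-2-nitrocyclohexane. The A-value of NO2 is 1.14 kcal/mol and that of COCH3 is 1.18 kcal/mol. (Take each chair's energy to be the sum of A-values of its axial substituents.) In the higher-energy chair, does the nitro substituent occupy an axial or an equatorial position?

axial

C1 and C2 have opposite parity, so for the trans isomer the two substituents are e,e in one chair and a,a in the other.
Chair I (nitro axial, acetyl axial): E = 2.32 kcal/mol.
Chair II (nitro equatorial, acetyl equatorial): E = 0.00 kcal/mol.
Chair I is the less stable (higher-energy) conformer, and in that chair the nitro group is axial.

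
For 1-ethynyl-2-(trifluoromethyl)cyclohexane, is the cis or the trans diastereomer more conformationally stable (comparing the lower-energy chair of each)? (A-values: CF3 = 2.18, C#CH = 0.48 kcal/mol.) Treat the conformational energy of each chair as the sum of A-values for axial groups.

At 1,2 positions (parity opposite): cis → (a,e or e,a); trans → (e,e or a,a).
Best chair for cis: E = 0.48 kcal/mol; best chair for trans: E = 0.00 kcal/mol.
The trans isomer is lower by 0.48 kcal/mol.

trans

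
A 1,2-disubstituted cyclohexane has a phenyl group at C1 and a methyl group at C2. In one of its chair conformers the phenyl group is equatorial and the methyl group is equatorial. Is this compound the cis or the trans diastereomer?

trans

C1 and C2 have opposite parity, so their axial bonds point in opposite directions.
With opposite-parity carbons, two substituents on the same face are one axial and one equatorial; opposite faces give both axial or both equatorial.
Here the groups are equatorial/equatorial → opposite face → trans.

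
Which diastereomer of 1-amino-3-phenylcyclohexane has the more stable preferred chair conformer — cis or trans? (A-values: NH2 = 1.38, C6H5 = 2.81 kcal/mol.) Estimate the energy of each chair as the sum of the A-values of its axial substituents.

At 1,3 positions (parity same): cis → (e,e or a,a); trans → (a,e or e,a).
Best chair for cis: E = 0.00 kcal/mol; best chair for trans: E = 1.38 kcal/mol.
The cis isomer is lower by 1.38 kcal/mol.

cis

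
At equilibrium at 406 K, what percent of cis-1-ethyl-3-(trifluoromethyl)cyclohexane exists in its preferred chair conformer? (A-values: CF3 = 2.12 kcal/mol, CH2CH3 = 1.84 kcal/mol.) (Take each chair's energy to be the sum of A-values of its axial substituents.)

C1 and C3 have the same parity, so for the cis isomer the two substituents are e,e in one chair and a,a in the other.
Chair I (trifluoromethyl axial, ethyl axial): E = 3.96 kcal/mol; chair II (trifluoromethyl equatorial, ethyl equatorial): E = 0.00 kcal/mol.
ΔG = 3.96 kcal/mol between the two chairs.
K = exp(ΔG/RT) with R = 1.987×10⁻³ kcal mol⁻¹ K⁻¹ and T = 406 K gives K ≈ 135.
Fraction in the lower-energy chair = K/(K+1) = 99.3%.

99.3%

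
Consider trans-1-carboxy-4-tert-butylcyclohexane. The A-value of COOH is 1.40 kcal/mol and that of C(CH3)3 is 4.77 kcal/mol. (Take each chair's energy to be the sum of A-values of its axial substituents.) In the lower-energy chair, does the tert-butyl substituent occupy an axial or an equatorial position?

equatorial

C1 and C4 have opposite parity, so for the trans isomer the two substituents are e,e in one chair and a,a in the other.
Chair I (carboxyl axial, tert-butyl axial): E = 6.17 kcal/mol.
Chair II (carboxyl equatorial, tert-butyl equatorial): E = 0.00 kcal/mol.
Chair II is the more stable (lower-energy) conformer, and in that chair the tert-butyl group is equatorial.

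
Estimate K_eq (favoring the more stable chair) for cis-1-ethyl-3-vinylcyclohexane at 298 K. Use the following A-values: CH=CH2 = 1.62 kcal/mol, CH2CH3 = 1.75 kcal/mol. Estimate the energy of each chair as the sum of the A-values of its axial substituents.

C1 and C3 have the same parity, so for the cis isomer the two substituents are e,e in one chair and a,a in the other.
Chair I (vinyl axial, ethyl axial): E = 3.37 kcal/mol; chair II (vinyl equatorial, ethyl equatorial): E = 0.00 kcal/mol.
ΔG = 3.37 kcal/mol between the two chairs.
K = exp(ΔG/RT) with R = 1.987×10⁻³ kcal mol⁻¹ K⁻¹ and T = 298 K gives K ≈ 296.

K ≈ 296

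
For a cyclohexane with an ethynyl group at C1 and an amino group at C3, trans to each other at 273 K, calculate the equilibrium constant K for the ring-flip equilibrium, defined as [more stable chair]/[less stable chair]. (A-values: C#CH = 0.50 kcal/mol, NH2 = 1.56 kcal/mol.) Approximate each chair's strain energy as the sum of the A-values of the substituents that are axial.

K ≈ 7.06

C1 and C3 have the same parity, so for the trans isomer the two substituents are one axial and one equatorial in each chair.
Chair I (ethynyl axial, amino equatorial): E = 0.50 kcal/mol; chair II (ethynyl equatorial, amino axial): E = 1.56 kcal/mol.
ΔG = 1.06 kcal/mol between the two chairs.
K = exp(ΔG/RT) with R = 1.987×10⁻³ kcal mol⁻¹ K⁻¹ and T = 273 K gives K ≈ 7.06.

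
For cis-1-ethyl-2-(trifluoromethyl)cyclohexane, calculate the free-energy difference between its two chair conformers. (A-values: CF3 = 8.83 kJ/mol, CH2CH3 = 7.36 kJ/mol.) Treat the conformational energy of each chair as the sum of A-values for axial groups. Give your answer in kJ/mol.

C1 and C2 have opposite parity, so for the cis isomer the two substituents are one axial and one equatorial in each chair.
Chair I (trifluoromethyl axial, ethyl equatorial): E = 8.83 kJ/mol.
Chair II (trifluoromethyl equatorial, ethyl axial): E = 7.36 kJ/mol.
ΔE = 8.83 − 7.36 = 1.47 kJ/mol; chair II is more stable.

1.47 kJ/mol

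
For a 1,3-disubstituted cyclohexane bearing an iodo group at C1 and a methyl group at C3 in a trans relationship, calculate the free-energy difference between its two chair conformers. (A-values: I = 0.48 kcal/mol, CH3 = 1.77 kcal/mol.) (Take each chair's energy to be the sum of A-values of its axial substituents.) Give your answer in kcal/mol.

1.29 kcal/mol

C1 and C3 have the same parity, so for the trans isomer the two substituents are one axial and one equatorial in each chair.
Chair I (iodo axial, methyl equatorial): E = 0.48 kcal/mol.
Chair II (iodo equatorial, methyl axial): E = 1.77 kcal/mol.
ΔE = 1.77 − 0.48 = 1.29 kcal/mol; chair I is more stable.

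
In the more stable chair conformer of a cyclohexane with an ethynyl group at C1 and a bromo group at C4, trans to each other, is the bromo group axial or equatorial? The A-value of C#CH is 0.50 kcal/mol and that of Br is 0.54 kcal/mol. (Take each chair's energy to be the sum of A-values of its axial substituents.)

equatorial

C1 and C4 have opposite parity, so for the trans isomer the two substituents are e,e in one chair and a,a in the other.
Chair I (ethynyl axial, bromo axial): E = 1.04 kcal/mol.
Chair II (ethynyl equatorial, bromo equatorial): E = 0.00 kcal/mol.
Chair II is the more stable (lower-energy) conformer, and in that chair the bromo group is equatorial.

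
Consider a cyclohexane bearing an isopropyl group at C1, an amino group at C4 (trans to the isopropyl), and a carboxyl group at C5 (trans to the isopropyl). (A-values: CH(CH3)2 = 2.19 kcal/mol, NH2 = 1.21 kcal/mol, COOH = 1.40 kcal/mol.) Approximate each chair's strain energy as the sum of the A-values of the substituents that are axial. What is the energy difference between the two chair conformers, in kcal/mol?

2.00 kcal/mol

Chair I (isopropyl axial, amino axial, carboxyl equatorial): E = 3.40 kcal/mol.
Chair II (isopropyl equatorial, amino equatorial, carboxyl axial): E = 1.40 kcal/mol.
ΔE = 3.40 − 1.40 = 2.00 kcal/mol; chair II is more stable.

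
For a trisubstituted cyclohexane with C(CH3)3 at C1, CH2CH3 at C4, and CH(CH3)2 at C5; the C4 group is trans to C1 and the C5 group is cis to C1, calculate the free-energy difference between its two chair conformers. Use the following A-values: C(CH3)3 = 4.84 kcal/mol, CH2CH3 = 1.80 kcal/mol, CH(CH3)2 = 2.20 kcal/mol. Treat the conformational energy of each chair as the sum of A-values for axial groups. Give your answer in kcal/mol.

Chair I (tert-butyl axial, ethyl axial, isopropyl axial): E = 8.84 kcal/mol.
Chair II (tert-butyl equatorial, ethyl equatorial, isopropyl equatorial): E = 0.00 kcal/mol.
ΔE = 8.84 − 0.00 = 8.84 kcal/mol; chair II is more stable.

8.84 kcal/mol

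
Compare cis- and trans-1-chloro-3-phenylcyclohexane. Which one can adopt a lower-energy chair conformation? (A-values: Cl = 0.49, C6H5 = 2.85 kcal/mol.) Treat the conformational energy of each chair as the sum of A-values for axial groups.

At 1,3 positions (parity same): cis → (e,e or a,a); trans → (a,e or e,a).
Best chair for cis: E = 0.00 kcal/mol; best chair for trans: E = 0.49 kcal/mol.
The cis isomer is lower by 0.49 kcal/mol.

cis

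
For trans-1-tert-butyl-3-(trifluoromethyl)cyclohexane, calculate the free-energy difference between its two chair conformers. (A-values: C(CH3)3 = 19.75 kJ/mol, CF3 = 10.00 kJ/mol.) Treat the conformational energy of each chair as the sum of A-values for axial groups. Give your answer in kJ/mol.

9.75 kJ/mol

C1 and C3 have the same parity, so for the trans isomer the two substituents are one axial and one equatorial in each chair.
Chair I (tert-butyl axial, trifluoromethyl equatorial): E = 19.75 kJ/mol.
Chair II (tert-butyl equatorial, trifluoromethyl axial): E = 10.00 kJ/mol.
ΔE = 19.75 − 10.00 = 9.75 kJ/mol; chair II is more stable.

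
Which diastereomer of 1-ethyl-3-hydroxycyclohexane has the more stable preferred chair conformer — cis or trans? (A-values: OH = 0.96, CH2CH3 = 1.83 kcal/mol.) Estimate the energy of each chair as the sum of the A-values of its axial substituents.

At 1,3 positions (parity same): cis → (e,e or a,a); trans → (a,e or e,a).
Best chair for cis: E = 0.00 kcal/mol; best chair for trans: E = 0.96 kcal/mol.
The cis isomer is lower by 0.96 kcal/mol.

cis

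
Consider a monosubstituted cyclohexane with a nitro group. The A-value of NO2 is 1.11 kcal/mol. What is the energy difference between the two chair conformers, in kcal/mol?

1.11 kcal/mol

A monosubstituted cyclohexane has one chair with the nitro group axial (E = A = 1.11 kcal/mol) and one with it equatorial (E = 0).
ΔE = 1.11 − 0 = 1.11 kcal/mol.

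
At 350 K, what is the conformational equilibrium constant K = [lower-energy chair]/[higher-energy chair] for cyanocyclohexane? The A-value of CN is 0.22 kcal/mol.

One chair has the cyano group axial (E = 0.22 kcal/mol) and the other has it equatorial (E = 0).
ΔG = 0.22 kcal/mol between the two chairs.
K = exp(ΔG/RT) with R = 1.987×10⁻³ kcal mol⁻¹ K⁻¹ and T = 350 K gives K ≈ 1.37.

K ≈ 1.37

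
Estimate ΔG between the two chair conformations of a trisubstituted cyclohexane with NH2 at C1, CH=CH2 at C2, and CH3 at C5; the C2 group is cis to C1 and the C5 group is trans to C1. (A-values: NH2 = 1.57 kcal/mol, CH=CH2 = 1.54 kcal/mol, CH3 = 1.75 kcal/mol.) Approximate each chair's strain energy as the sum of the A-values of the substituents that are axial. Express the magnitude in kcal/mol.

Chair I (amino axial, vinyl equatorial, methyl equatorial): E = 1.57 kcal/mol.
Chair II (amino equatorial, vinyl axial, methyl axial): E = 3.29 kcal/mol.
ΔE = 3.29 − 1.57 = 1.72 kcal/mol; chair I is more stable.

1.72 kcal/mol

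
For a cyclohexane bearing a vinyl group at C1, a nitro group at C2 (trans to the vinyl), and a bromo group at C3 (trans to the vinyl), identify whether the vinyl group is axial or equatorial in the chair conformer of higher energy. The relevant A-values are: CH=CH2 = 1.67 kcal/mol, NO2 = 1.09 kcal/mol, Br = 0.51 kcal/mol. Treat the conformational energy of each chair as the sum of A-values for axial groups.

axial

Chair I (vinyl axial, nitro axial, bromo equatorial): E = 2.76 kcal/mol.
Chair II (vinyl equatorial, nitro equatorial, bromo axial): E = 0.51 kcal/mol.
Chair I is the less stable (higher-energy) conformer, and in that chair the vinyl group is axial.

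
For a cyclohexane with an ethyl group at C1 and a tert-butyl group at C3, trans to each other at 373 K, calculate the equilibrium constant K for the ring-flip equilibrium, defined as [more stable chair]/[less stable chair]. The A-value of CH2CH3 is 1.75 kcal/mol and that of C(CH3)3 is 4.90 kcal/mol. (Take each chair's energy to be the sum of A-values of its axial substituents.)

C1 and C3 have the same parity, so for the trans isomer the two substituents are one axial and one equatorial in each chair.
Chair I (ethyl axial, tert-butyl equatorial): E = 1.75 kcal/mol; chair II (ethyl equatorial, tert-butyl axial): E = 4.90 kcal/mol.
ΔG = 3.15 kcal/mol between the two chairs.
K = exp(ΔG/RT) with R = 1.987×10⁻³ kcal mol⁻¹ K⁻¹ and T = 373 K gives K ≈ 70.1.

K ≈ 70.1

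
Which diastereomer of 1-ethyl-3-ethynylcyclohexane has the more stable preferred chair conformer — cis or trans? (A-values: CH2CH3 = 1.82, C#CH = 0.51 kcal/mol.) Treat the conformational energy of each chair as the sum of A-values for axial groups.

cis

At 1,3 positions (parity same): cis → (e,e or a,a); trans → (a,e or e,a).
Best chair for cis: E = 0.00 kcal/mol; best chair for trans: E = 0.51 kcal/mol.
The cis isomer is lower by 0.51 kcal/mol.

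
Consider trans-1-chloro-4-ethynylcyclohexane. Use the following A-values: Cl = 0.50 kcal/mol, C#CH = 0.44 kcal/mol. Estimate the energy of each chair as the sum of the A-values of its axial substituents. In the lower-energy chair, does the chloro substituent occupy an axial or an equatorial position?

C1 and C4 have opposite parity, so for the trans isomer the two substituents are e,e in one chair and a,a in the other.
Chair I (chloro axial, ethynyl axial): E = 0.94 kcal/mol.
Chair II (chloro equatorial, ethynyl equatorial): E = 0.00 kcal/mol.
Chair II is the more stable (lower-energy) conformer, and in that chair the chloro group is equatorial.

equatorial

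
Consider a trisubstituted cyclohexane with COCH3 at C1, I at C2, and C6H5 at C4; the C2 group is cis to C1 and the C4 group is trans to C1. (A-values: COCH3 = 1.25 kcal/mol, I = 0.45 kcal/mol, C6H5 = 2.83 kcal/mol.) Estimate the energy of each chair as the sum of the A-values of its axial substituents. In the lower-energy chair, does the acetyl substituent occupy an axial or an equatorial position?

Chair I (acetyl axial, iodo equatorial, phenyl axial): E = 4.08 kcal/mol.
Chair II (acetyl equatorial, iodo axial, phenyl equatorial): E = 0.45 kcal/mol.
Chair II is the more stable (lower-energy) conformer, and in that chair the acetyl group is equatorial.

equatorial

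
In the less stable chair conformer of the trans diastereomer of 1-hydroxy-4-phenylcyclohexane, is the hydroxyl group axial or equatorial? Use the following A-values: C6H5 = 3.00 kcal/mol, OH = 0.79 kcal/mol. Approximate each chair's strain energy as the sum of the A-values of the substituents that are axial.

axial

C1 and C4 have opposite parity, so for the trans isomer the two substituents are e,e in one chair and a,a in the other.
Chair I (phenyl axial, hydroxyl axial): E = 3.79 kcal/mol.
Chair II (phenyl equatorial, hydroxyl equatorial): E = 0.00 kcal/mol.
Chair I is the less stable (higher-energy) conformer, and in that chair the hydroxyl group is axial.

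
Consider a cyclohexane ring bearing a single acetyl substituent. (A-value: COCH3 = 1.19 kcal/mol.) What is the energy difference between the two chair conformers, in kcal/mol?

1.19 kcal/mol

A monosubstituted cyclohexane has one chair with the acetyl group axial (E = A = 1.19 kcal/mol) and one with it equatorial (E = 0).
ΔE = 1.19 − 0 = 1.19 kcal/mol.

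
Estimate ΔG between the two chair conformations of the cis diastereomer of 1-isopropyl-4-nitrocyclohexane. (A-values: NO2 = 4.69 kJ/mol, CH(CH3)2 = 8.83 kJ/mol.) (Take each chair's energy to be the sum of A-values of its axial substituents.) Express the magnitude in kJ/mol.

C1 and C4 have opposite parity, so for the cis isomer the two substituents are one axial and one equatorial in each chair.
Chair I (nitro axial, isopropyl equatorial): E = 4.69 kJ/mol.
Chair II (nitro equatorial, isopropyl axial): E = 8.83 kJ/mol.
ΔE = 8.83 − 4.69 = 4.14 kJ/mol; chair I is more stable.

4.14 kJ/mol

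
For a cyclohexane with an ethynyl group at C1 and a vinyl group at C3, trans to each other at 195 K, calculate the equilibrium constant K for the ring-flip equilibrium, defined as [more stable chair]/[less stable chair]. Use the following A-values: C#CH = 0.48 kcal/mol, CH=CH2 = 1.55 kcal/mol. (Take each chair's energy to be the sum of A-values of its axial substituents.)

C1 and C3 have the same parity, so for the trans isomer the two substituents are one axial and one equatorial in each chair.
Chair I (ethynyl axial, vinyl equatorial): E = 0.48 kcal/mol; chair II (ethynyl equatorial, vinyl axial): E = 1.55 kcal/mol.
ΔG = 1.07 kcal/mol between the two chairs.
K = exp(ΔG/RT) with R = 1.987×10⁻³ kcal mol⁻¹ K⁻¹ and T = 195 K gives K ≈ 15.8.

K ≈ 15.8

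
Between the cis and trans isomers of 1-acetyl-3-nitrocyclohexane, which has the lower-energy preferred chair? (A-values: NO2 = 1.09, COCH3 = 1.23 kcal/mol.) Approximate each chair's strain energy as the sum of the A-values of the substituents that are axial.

At 1,3 positions (parity same): cis → (e,e or a,a); trans → (a,e or e,a).
Best chair for cis: E = 0.00 kcal/mol; best chair for trans: E = 1.09 kcal/mol.
The cis isomer is lower by 1.09 kcal/mol.

cis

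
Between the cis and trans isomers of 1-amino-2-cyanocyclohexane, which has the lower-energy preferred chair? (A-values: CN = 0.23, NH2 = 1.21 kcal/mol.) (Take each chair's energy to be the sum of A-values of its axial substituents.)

At 1,2 positions (parity opposite): cis → (a,e or e,a); trans → (e,e or a,a).
Best chair for cis: E = 0.23 kcal/mol; best chair for trans: E = 0.00 kcal/mol.
The trans isomer is lower by 0.23 kcal/mol.

trans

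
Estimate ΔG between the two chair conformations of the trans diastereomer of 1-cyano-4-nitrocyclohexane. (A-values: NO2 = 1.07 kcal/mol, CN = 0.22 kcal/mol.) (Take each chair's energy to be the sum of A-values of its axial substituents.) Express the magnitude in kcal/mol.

1.29 kcal/mol

C1 and C4 have opposite parity, so for the trans isomer the two substituents are e,e in one chair and a,a in the other.
Chair I (nitro axial, cyano axial): E = 1.29 kcal/mol.
Chair II (nitro equatorial, cyano equatorial): E = 0.00 kcal/mol.
ΔE = 1.29 − 0.00 = 1.29 kcal/mol; chair II is more stable.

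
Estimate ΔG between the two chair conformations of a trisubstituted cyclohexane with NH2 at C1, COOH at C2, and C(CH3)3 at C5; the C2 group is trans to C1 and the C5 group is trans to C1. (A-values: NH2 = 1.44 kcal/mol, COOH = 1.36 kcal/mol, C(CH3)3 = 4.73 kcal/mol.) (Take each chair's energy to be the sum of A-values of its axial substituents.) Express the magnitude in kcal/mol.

1.93 kcal/mol

Chair I (amino axial, carboxyl axial, tert-butyl equatorial): E = 2.80 kcal/mol.
Chair II (amino equatorial, carboxyl equatorial, tert-butyl axial): E = 4.73 kcal/mol.
ΔE = 4.73 − 2.80 = 1.93 kcal/mol; chair I is more stable.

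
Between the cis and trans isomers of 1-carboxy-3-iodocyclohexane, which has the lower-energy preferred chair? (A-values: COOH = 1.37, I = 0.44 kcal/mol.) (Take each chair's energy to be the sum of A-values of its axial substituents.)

At 1,3 positions (parity same): cis → (e,e or a,a); trans → (a,e or e,a).
Best chair for cis: E = 0.00 kcal/mol; best chair for trans: E = 0.44 kcal/mol.
The cis isomer is lower by 0.44 kcal/mol.

cis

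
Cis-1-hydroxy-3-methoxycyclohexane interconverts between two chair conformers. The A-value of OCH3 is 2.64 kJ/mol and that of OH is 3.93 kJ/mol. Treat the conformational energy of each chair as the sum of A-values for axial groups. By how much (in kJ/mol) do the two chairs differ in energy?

C1 and C3 have the same parity, so for the cis isomer the two substituents are e,e in one chair and a,a in the other.
Chair I (methoxy axial, hydroxyl axial): E = 6.57 kJ/mol.
Chair II (methoxy equatorial, hydroxyl equatorial): E = 0.00 kJ/mol.
ΔE = 6.57 − 0.00 = 6.57 kJ/mol; chair II is more stable.

6.57 kJ/mol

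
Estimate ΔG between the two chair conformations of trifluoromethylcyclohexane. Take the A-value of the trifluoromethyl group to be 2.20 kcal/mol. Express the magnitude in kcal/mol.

A monosubstituted cyclohexane has one chair with the trifluoromethyl group axial (E = A = 2.20 kcal/mol) and one with it equatorial (E = 0).
ΔE = 2.20 − 0 = 2.20 kcal/mol.

2.20 kcal/mol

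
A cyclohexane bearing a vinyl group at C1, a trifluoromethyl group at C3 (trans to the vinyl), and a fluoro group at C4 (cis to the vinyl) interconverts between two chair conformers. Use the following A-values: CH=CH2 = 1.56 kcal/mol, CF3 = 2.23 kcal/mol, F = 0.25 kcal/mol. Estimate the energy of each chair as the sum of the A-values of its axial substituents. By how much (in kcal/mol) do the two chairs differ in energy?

Chair I (vinyl axial, trifluoromethyl equatorial, fluoro equatorial): E = 1.56 kcal/mol.
Chair II (vinyl equatorial, trifluoromethyl axial, fluoro axial): E = 2.48 kcal/mol.
ΔE = 2.48 − 1.56 = 0.92 kcal/mol; chair I is more stable.

0.92 kcal/mol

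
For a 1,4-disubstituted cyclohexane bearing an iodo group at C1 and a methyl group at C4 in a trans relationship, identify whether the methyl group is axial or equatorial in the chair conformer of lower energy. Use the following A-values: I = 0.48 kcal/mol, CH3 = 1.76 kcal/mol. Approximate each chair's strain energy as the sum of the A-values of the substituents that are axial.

C1 and C4 have opposite parity, so for the trans isomer the two substituents are e,e in one chair and a,a in the other.
Chair I (iodo axial, methyl axial): E = 2.24 kcal/mol.
Chair II (iodo equatorial, methyl equatorial): E = 0.00 kcal/mol.
Chair II is the more stable (lower-energy) conformer, and in that chair the methyl group is equatorial.

equatorial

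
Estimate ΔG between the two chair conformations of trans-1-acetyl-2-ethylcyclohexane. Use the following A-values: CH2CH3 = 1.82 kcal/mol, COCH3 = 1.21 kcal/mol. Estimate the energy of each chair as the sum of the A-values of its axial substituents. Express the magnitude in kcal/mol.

3.03 kcal/mol

C1 and C2 have opposite parity, so for the trans isomer the two substituents are e,e in one chair and a,a in the other.
Chair I (ethyl axial, acetyl axial): E = 3.03 kcal/mol.
Chair II (ethyl equatorial, acetyl equatorial): E = 0.00 kcal/mol.
ΔE = 3.03 − 0.00 = 3.03 kcal/mol; chair II is more stable.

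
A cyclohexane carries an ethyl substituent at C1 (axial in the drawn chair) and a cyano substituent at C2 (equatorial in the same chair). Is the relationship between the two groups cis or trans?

C1 and C2 have opposite parity, so their axial bonds point in opposite directions.
With opposite-parity carbons, two substituents on the same face are one axial and one equatorial; opposite faces give both axial or both equatorial.
Here the groups are axial/equatorial → same face → cis.

cis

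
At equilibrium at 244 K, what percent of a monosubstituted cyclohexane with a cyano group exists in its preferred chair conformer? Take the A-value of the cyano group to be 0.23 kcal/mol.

One chair has the cyano group axial (E = 0.23 kcal/mol) and the other has it equatorial (E = 0).
ΔG = 0.23 kcal/mol between the two chairs.
K = exp(ΔG/RT) with R = 1.987×10⁻³ kcal mol⁻¹ K⁻¹ and T = 244 K gives K ≈ 1.61.
Fraction in the lower-energy chair = K/(K+1) = 61.6%.

61.6%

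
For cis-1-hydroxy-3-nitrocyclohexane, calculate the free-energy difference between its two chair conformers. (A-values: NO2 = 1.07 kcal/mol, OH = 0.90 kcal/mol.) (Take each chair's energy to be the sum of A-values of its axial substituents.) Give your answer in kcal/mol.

C1 and C3 have the same parity, so for the cis isomer the two substituents are e,e in one chair and a,a in the other.
Chair I (nitro axial, hydroxyl axial): E = 1.97 kcal/mol.
Chair II (nitro equatorial, hydroxyl equatorial): E = 0.00 kcal/mol.
ΔE = 1.97 − 0.00 = 1.97 kcal/mol; chair II is more stable.

1.97 kcal/mol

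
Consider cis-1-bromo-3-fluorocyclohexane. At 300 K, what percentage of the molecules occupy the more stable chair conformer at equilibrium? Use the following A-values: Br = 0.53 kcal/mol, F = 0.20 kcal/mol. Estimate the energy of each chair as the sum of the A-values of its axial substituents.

C1 and C3 have the same parity, so for the cis isomer the two substituents are e,e in one chair and a,a in the other.
Chair I (bromo axial, fluoro axial): E = 0.73 kcal/mol; chair II (bromo equatorial, fluoro equatorial): E = 0.00 kcal/mol.
ΔG = 0.73 kcal/mol between the two chairs.
K = exp(ΔG/RT) with R = 1.987×10⁻³ kcal mol⁻¹ K⁻¹ and T = 300 K gives K ≈ 3.4.
Fraction in the lower-energy chair = K/(K+1) = 77.3%.

77.3%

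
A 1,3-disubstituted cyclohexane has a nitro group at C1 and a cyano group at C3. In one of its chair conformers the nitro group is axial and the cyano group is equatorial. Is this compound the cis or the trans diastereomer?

trans

C1 and C3 have the same parity, so their axial bonds point in the same direction.
With same-parity carbons, two substituents on the same face are both axial or both equatorial; opposite faces give one of each.
Here the groups are axial/equatorial → opposite face → trans.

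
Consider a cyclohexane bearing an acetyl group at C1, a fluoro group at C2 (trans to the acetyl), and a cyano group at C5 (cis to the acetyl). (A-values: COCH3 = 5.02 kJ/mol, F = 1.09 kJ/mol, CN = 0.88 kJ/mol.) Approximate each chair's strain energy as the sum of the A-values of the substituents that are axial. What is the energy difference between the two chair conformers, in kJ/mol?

Chair I (acetyl axial, fluoro axial, cyano axial): E = 6.99 kJ/mol.
Chair II (acetyl equatorial, fluoro equatorial, cyano equatorial): E = 0.00 kJ/mol.
ΔE = 6.99 − 0.00 = 6.99 kJ/mol; chair II is more stable.

6.99 kJ/mol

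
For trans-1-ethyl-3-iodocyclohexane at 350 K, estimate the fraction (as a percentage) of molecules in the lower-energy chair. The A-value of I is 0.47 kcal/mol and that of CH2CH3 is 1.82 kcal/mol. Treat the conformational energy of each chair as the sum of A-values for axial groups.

87.4%

C1 and C3 have the same parity, so for the trans isomer the two substituents are one axial and one equatorial in each chair.
Chair I (iodo axial, ethyl equatorial): E = 0.47 kcal/mol; chair II (iodo equatorial, ethyl axial): E = 1.82 kcal/mol.
ΔG = 1.35 kcal/mol between the two chairs.
K = exp(ΔG/RT) with R = 1.987×10⁻³ kcal mol⁻¹ K⁻¹ and T = 350 K gives K ≈ 6.97.
Fraction in the lower-energy chair = K/(K+1) = 87.4%.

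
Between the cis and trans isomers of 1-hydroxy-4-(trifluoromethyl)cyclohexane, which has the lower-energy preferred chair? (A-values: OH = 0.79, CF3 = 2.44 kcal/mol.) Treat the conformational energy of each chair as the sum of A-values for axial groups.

trans

At 1,4 positions (parity opposite): cis → (a,e or e,a); trans → (e,e or a,a).
Best chair for cis: E = 0.79 kcal/mol; best chair for trans: E = 0.00 kcal/mol.
The trans isomer is lower by 0.79 kcal/mol.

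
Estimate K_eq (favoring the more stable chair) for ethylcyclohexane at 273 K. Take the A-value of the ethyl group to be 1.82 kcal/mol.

K ≈ 28.6

One chair has the ethyl group axial (E = 1.82 kcal/mol) and the other has it equatorial (E = 0).
ΔG = 1.82 kcal/mol between the two chairs.
K = exp(ΔG/RT) with R = 1.987×10⁻³ kcal mol⁻¹ K⁻¹ and T = 273 K gives K ≈ 28.6.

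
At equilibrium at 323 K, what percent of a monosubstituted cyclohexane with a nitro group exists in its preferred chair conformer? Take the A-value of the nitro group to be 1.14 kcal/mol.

85.5%

One chair has the nitro group axial (E = 1.14 kcal/mol) and the other has it equatorial (E = 0).
ΔG = 1.14 kcal/mol between the two chairs.
K = exp(ΔG/RT) with R = 1.987×10⁻³ kcal mol⁻¹ K⁻¹ and T = 323 K gives K ≈ 5.91.
Fraction in the lower-energy chair = K/(K+1) = 85.5%.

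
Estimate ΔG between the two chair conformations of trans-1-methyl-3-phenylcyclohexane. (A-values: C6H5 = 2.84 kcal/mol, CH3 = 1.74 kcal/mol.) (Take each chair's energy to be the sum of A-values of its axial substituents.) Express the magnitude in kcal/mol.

1.10 kcal/mol

C1 and C3 have the same parity, so for the trans isomer the two substituents are one axial and one equatorial in each chair.
Chair I (phenyl axial, methyl equatorial): E = 2.84 kcal/mol.
Chair II (phenyl equatorial, methyl axial): E = 1.74 kcal/mol.
ΔE = 2.84 − 1.74 = 1.10 kcal/mol; chair II is more stable.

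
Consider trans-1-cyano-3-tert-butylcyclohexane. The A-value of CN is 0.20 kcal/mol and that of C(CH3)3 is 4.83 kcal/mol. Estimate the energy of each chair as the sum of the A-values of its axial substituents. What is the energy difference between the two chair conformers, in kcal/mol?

4.63 kcal/mol

C1 and C3 have the same parity, so for the trans isomer the two substituents are one axial and one equatorial in each chair.
Chair I (cyano axial, tert-butyl equatorial): E = 0.20 kcal/mol.
Chair II (cyano equatorial, tert-butyl axial): E = 4.83 kcal/mol.
ΔE = 4.83 − 0.20 = 4.63 kcal/mol; chair I is more stable.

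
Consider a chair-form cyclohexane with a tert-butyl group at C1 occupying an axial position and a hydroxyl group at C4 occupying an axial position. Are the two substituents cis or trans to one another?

trans

C1 and C4 have opposite parity, so their axial bonds point in opposite directions.
With opposite-parity carbons, two substituents on the same face are one axial and one equatorial; opposite faces give both axial or both equatorial.
Here the groups are axial/axial → opposite face → trans.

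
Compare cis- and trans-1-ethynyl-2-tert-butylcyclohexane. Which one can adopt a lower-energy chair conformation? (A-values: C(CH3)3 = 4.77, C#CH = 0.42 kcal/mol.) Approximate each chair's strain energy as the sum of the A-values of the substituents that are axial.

At 1,2 positions (parity opposite): cis → (a,e or e,a); trans → (e,e or a,a).
Best chair for cis: E = 0.42 kcal/mol; best chair for trans: E = 0.00 kcal/mol.
The trans isomer is lower by 0.42 kcal/mol.

trans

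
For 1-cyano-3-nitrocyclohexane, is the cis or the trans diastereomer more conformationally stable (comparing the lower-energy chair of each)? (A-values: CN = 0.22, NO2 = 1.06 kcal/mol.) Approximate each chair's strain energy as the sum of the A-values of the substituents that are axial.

cis

At 1,3 positions (parity same): cis → (e,e or a,a); trans → (a,e or e,a).
Best chair for cis: E = 0.00 kcal/mol; best chair for trans: E = 0.22 kcal/mol.
The cis isomer is lower by 0.22 kcal/mol.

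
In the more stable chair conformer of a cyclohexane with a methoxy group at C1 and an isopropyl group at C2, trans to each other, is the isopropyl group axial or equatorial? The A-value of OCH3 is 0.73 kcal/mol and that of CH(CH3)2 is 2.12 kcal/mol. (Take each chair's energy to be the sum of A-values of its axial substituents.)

equatorial

C1 and C2 have opposite parity, so for the trans isomer the two substituents are e,e in one chair and a,a in the other.
Chair I (methoxy axial, isopropyl axial): E = 2.85 kcal/mol.
Chair II (methoxy equatorial, isopropyl equatorial): E = 0.00 kcal/mol.
Chair II is the more stable (lower-energy) conformer, and in that chair the isopropyl group is equatorial.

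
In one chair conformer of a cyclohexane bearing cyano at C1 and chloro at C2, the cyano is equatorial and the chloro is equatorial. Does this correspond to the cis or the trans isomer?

trans

C1 and C2 have opposite parity, so their axial bonds point in opposite directions.
With opposite-parity carbons, two substituents on the same face are one axial and one equatorial; opposite faces give both axial or both equatorial.
Here the groups are equatorial/equatorial → opposite face → trans.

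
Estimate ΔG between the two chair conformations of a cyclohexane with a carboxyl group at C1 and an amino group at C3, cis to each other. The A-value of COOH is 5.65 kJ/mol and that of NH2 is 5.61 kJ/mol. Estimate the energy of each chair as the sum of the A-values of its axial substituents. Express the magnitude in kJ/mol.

11.26 kJ/mol

C1 and C3 have the same parity, so for the cis isomer the two substituents are e,e in one chair and a,a in the other.
Chair I (carboxyl axial, amino axial): E = 11.26 kJ/mol.
Chair II (carboxyl equatorial, amino equatorial): E = 0.00 kJ/mol.
ΔE = 11.26 − 0.00 = 11.26 kJ/mol; chair II is more stable.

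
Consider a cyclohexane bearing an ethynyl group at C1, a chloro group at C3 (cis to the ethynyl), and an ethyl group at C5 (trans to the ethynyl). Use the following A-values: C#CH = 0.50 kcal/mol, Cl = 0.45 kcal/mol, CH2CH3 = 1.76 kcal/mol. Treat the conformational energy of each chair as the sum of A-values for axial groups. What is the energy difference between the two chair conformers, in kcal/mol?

0.81 kcal/mol

Chair I (ethynyl axial, chloro axial, ethyl equatorial): E = 0.95 kcal/mol.
Chair II (ethynyl equatorial, chloro equatorial, ethyl axial): E = 1.76 kcal/mol.
ΔE = 1.76 − 0.95 = 0.81 kcal/mol; chair I is more stable.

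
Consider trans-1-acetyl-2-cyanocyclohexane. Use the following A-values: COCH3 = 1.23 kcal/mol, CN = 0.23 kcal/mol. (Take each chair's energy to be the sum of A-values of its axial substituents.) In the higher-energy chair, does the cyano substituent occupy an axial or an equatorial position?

axial

C1 and C2 have opposite parity, so for the trans isomer the two substituents are e,e in one chair and a,a in the other.
Chair I (acetyl axial, cyano axial): E = 1.46 kcal/mol.
Chair II (acetyl equatorial, cyano equatorial): E = 0.00 kcal/mol.
Chair I is the less stable (higher-energy) conformer, and in that chair the cyano group is axial.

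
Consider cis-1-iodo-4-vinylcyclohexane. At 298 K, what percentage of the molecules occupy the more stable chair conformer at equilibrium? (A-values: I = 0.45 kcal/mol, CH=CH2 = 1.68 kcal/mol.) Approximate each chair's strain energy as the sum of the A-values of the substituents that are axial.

C1 and C4 have opposite parity, so for the cis isomer the two substituents are one axial and one equatorial in each chair.
Chair I (iodo axial, vinyl equatorial): E = 0.45 kcal/mol; chair II (iodo equatorial, vinyl axial): E = 1.68 kcal/mol.
ΔG = 1.23 kcal/mol between the two chairs.
K = exp(ΔG/RT) with R = 1.987×10⁻³ kcal mol⁻¹ K⁻¹ and T = 298 K gives K ≈ 7.98.
Fraction in the lower-energy chair = K/(K+1) = 88.9%.

88.9%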